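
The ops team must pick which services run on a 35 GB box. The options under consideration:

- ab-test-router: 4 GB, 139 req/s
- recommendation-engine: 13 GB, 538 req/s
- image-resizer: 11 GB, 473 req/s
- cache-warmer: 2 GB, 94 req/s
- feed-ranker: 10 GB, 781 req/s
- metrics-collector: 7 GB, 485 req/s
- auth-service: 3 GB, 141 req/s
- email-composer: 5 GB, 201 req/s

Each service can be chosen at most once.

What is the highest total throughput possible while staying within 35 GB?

2039

The ratio heuristic lands on image-resizer + cache-warmer + feed-ranker + metrics-collector + auth-service (1974) but leaves 2 GB idle.
Dropping image-resizer frees 11 GB; slotting in recommendation-engine (13 GB) lifts the total to 2039 at 35 GB.
That's the maximum — no swap from here does better than 2039.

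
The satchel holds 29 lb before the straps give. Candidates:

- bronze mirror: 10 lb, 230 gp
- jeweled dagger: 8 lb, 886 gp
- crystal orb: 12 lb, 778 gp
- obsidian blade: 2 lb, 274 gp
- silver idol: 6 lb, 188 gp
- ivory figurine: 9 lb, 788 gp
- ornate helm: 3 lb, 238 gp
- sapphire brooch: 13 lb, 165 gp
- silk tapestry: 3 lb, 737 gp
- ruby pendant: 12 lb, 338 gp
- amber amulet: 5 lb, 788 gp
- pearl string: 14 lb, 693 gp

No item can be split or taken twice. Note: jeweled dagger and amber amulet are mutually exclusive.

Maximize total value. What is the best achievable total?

3091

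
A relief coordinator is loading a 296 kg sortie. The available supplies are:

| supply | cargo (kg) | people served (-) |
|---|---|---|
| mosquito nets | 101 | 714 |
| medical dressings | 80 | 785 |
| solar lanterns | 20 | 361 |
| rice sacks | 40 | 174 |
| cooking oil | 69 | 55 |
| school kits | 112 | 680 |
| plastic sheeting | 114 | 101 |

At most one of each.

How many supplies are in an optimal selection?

3

Best achievable people served is 2179.
For example mosquito nets + medical dressings + school kits achieves it, using 293 kg.
All optima have 3 supplies.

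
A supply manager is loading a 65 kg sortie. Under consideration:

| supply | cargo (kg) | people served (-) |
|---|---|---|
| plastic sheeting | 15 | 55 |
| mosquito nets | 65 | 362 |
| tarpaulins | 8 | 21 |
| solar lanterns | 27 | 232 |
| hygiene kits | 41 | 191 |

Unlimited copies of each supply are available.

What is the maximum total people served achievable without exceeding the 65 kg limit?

485

Best packing: tarpaulins + 2×solar lanterns — 62 kg, 485 total.
No other feasible combination exceeds 485.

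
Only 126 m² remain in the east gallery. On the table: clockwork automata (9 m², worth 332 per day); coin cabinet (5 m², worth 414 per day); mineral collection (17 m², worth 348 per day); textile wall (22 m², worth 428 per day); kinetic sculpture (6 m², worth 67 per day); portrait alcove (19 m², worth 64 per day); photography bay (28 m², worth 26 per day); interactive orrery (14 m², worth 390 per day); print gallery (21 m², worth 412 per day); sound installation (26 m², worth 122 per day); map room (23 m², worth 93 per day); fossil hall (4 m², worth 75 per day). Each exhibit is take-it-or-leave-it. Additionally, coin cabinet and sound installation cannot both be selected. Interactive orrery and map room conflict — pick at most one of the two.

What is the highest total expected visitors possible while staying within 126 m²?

2530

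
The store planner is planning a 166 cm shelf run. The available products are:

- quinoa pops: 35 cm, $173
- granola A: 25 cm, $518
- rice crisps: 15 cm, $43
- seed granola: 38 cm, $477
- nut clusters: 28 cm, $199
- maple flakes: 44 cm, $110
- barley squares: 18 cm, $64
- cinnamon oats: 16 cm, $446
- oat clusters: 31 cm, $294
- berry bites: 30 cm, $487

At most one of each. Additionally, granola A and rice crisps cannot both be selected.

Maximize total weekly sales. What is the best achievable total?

2286

Density check — cinnamon oats 27.88, granola A 20.72, berry bites 16.23 are the best per cm.
Granola A + seed granola + barley squares + cinnamon oats + oat clusters + berry bites uses 158 of the 166 cm and totals 2286.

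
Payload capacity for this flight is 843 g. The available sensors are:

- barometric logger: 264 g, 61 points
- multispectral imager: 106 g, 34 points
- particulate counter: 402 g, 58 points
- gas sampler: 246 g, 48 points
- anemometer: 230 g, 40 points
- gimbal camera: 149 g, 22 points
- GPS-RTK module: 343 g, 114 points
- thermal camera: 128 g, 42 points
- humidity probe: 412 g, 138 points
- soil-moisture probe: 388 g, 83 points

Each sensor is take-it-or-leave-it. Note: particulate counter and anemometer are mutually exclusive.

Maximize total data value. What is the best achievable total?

252

The ratio ordering already packs tightly: GPS-RTK module + humidity probe, 755 g, 252.
An exhaustive check of the 1024 subsets confirms 252.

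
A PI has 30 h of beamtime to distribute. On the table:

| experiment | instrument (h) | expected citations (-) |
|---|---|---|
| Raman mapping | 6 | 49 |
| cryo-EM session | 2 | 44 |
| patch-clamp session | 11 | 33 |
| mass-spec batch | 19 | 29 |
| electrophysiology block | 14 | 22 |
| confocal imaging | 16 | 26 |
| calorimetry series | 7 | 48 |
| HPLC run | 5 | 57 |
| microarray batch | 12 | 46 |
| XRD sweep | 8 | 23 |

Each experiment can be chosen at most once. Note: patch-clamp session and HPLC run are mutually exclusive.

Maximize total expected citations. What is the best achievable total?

221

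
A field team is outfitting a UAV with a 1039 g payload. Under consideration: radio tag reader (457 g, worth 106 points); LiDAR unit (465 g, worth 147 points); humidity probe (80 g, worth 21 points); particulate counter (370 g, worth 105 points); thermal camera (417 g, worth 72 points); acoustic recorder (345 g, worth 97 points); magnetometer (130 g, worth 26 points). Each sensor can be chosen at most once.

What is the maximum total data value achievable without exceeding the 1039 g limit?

291

Greedy by ratio would take LiDAR unit + humidity probe + particulate counter: 915 g used, total 273.
Dropping particulate counter frees 370 g; slotting in acoustic recorder + magnetometer (475 g) lifts the total to 291 at 1020 g.
The closest alternative, LiDAR unit + particulate counter + magnetometer, reaches only 278.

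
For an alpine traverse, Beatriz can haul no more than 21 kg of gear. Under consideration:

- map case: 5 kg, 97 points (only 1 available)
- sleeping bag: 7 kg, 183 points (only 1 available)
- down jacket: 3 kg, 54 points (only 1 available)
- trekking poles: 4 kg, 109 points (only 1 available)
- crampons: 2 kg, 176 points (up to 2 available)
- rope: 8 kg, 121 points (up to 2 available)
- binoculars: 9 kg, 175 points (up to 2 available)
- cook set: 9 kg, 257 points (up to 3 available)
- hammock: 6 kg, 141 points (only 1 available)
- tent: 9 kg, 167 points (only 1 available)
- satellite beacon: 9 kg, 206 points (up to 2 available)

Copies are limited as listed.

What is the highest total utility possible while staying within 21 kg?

792

Density check — crampons 88.00, cook set 28.56, trekking poles 27.25 are the best per kg.
Taking the top-ratio items first gives down jacket + trekking poles + 2×crampons + cook set for 772 (20 kg).
Replace down jacket and trekking poles with sleeping bag: the trade gains 20 net, giving 792 at 20 kg.
No other feasible combination exceeds 792.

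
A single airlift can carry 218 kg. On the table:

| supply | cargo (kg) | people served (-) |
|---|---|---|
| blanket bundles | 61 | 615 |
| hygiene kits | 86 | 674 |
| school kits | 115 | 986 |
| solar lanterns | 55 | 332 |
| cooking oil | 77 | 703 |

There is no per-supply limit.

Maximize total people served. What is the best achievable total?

2021

Ranking by ratio (people served/kg): blanket bundles 10.08, cooking oil 9.13, school kits 8.57, hygiene kits 7.84.
Taking the top-ratio supplies first gives 3×blanket bundles for 1845 (183 kg).
Replace 2×blanket bundles with 2×cooking oil: the trade gains 176 net, giving 2021 at 215 kg.
Every other selection either busts 218 kg or fails to beat 2021.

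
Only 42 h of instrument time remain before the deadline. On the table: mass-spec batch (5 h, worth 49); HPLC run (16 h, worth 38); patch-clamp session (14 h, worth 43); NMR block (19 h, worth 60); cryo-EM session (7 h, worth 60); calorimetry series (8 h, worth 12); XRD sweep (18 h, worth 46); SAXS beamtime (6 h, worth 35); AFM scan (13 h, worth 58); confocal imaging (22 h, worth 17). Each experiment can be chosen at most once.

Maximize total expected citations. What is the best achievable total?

214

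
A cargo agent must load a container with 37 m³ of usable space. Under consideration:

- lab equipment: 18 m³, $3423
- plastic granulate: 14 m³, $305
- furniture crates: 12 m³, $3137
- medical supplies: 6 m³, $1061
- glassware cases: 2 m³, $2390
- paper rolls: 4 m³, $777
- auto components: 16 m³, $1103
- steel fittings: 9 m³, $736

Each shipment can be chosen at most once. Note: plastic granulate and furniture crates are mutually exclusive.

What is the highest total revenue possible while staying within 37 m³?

9727

Ranking by ratio (revenue/m³): glassware cases 1195.00, furniture crates 261.42, paper rolls 194.25.
The ratio ordering already packs tightly: lab equipment + furniture crates + glassware cases + paper rolls, 36 m³, 9727.
Next best is lab equipment + furniture crates + glassware cases at 8950 (32 m³) — short by 777.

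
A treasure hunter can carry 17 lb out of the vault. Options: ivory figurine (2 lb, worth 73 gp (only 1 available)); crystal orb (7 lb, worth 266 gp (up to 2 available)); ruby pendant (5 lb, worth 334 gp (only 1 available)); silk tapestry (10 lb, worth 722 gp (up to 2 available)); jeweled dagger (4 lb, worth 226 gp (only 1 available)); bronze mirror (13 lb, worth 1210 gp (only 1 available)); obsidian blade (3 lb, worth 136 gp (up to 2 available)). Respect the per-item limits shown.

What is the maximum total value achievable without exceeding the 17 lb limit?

The ratio ordering already packs tightly: jeweled dagger + bronze mirror, 17 lb, 1436.
No other feasible combination exceeds 1436.

1436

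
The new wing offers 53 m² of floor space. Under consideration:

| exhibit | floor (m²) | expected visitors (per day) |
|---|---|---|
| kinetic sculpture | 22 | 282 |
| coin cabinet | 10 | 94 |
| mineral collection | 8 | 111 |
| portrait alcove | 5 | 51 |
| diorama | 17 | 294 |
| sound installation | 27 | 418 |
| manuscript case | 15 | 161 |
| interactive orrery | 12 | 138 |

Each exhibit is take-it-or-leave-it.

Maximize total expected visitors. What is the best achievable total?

823

Density check — diorama 17.29, sound installation 15.48, mineral collection 13.88, kinetic sculpture 12.82 are the best per m².
Best packing: mineral collection + diorama + sound installation — 52 m², 823 total.
The closest alternative, portrait alcove + diorama + sound installation, reaches only 763.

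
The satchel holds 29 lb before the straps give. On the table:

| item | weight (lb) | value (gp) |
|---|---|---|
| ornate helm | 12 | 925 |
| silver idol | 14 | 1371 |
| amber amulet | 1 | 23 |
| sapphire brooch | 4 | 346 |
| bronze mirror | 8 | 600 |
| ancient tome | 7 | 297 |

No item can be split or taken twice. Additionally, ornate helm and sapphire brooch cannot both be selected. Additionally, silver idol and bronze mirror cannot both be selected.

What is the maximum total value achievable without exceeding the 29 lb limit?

2319

Taking ornate helm + silver idol + amber amulet: 27 lb used, 2319 in value.
Runner-up ornate helm + silver idol tops out at 2296.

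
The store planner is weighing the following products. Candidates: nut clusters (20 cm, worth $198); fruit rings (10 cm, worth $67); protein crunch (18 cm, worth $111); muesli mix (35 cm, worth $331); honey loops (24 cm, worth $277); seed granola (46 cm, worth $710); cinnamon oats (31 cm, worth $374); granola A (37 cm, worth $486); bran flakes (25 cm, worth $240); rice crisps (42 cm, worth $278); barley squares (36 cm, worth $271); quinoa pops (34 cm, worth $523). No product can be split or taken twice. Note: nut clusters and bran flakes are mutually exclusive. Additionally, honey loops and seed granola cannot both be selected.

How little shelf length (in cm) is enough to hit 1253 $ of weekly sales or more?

90

Need the lightest bundle worth ≥ 1253.
fruit rings + seed granola + quinoa pops: 1300 weekly sales at 90 cm.
Any bundle with less than 90 cm falls short of 1253.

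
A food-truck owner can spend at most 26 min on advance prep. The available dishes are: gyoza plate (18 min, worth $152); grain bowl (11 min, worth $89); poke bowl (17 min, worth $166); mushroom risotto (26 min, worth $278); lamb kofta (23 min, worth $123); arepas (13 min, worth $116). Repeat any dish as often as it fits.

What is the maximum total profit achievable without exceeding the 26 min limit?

Taking mushroom risotto: 26 min used, 278 in profit.

278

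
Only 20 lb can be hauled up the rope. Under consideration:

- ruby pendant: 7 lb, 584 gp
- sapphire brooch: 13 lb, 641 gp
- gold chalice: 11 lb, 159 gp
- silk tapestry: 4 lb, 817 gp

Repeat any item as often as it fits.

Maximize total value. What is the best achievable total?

4085

5×silk tapestry uses 20 of the 20 lb and totals 4085.
No other feasible combination exceeds 4085.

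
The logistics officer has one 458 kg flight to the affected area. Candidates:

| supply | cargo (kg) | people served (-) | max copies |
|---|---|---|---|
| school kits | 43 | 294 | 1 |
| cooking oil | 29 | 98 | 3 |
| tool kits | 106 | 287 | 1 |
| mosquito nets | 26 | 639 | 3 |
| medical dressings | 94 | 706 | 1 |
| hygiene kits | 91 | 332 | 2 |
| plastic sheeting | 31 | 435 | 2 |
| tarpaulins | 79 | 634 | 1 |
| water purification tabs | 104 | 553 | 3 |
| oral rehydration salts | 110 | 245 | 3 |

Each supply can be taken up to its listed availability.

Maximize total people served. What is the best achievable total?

4778

The ratio heuristic lands on school kits + 3×mosquito nets + medical dressings + hygiene kits + 2×plastic sheeting + tarpaulins (4753) but leaves 11 kg idle.
Replace school kits and hygiene kits with cooking oil + water purification tabs: the trade gains 25 net, giving 4778 at 446 kg.
That's the maximum — no swap from here does better than 4778.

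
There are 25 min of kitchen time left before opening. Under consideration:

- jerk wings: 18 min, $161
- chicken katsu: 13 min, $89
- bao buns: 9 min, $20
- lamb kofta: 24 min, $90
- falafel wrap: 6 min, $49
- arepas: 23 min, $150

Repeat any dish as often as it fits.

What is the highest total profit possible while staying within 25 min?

210

Best packing: jerk wings + falafel wrap — 24 min, 210 total.
The spare 1 min is too small for any remaining dish, and no exchange beats 210.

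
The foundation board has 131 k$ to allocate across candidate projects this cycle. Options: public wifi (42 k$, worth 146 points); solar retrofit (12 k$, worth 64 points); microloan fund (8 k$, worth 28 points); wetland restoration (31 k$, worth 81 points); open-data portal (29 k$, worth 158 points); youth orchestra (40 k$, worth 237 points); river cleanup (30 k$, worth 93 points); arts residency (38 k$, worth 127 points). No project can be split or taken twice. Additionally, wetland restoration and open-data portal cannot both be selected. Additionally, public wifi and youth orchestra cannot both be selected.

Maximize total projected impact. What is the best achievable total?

614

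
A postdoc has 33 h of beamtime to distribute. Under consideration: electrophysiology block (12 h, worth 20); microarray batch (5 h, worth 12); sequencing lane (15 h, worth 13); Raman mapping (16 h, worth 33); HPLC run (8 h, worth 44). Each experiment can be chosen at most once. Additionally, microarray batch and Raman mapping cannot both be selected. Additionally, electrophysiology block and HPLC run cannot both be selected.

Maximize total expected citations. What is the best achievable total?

Taking Raman mapping + HPLC run: 24 h used, 77 in expected citations.
An exhaustive check of the 32 subsets confirms 77.

77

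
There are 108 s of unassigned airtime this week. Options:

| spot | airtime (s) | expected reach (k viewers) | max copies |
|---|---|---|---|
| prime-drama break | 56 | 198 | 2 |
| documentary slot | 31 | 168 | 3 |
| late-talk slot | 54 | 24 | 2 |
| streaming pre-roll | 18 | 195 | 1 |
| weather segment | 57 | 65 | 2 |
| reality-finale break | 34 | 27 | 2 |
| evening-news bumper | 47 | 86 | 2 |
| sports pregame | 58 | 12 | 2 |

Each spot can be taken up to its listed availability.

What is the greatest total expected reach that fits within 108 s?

561

The ratio heuristic lands on 2×documentary slot + streaming pre-roll (531) but leaves 28 s idle.
The 31 s tied up in documentary slot is better spent on prime-drama break — total rises to 561 (105 s).
No other feasible combination exceeds 561.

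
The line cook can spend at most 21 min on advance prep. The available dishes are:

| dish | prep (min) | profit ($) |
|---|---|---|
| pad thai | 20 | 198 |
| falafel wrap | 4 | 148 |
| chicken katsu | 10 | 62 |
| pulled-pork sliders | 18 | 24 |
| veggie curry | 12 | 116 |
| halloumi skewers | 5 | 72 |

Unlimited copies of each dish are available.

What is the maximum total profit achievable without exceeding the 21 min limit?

The ratio ordering already packs tightly: 5×falafel wrap, 20 min, 740.

740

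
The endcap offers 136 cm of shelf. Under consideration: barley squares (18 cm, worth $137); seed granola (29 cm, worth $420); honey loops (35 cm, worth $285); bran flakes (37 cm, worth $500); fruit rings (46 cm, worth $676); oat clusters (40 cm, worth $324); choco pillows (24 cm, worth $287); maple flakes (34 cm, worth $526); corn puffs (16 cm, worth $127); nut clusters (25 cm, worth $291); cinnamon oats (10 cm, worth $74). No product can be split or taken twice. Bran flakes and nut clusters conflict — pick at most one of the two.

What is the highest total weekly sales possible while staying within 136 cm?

1913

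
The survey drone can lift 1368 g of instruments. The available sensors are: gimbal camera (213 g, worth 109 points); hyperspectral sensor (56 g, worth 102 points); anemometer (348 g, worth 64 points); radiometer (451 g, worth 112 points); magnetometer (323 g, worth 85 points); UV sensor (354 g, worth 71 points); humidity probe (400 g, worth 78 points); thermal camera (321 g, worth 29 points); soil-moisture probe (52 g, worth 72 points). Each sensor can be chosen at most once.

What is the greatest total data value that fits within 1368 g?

503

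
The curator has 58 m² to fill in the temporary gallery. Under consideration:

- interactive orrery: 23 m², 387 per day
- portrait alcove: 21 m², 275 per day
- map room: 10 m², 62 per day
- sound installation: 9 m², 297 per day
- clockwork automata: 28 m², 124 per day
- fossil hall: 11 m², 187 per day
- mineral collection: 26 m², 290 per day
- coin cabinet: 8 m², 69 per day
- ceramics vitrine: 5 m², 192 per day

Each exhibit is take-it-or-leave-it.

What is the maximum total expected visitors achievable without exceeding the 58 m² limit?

1151

Taking the top-ratio exhibits first gives interactive orrery + sound installation + fossil hall + coin cabinet + ceramics vitrine for 1132 (56 m²).
The 19 m² tied up in fossil hall and coin cabinet is better spent on portrait alcove — total rises to 1151 (58 m²).
Next best is interactive orrery + sound installation + fossil hall + coin cabinet + ceramics vitrine at 1132 (56 m²) — short by 19.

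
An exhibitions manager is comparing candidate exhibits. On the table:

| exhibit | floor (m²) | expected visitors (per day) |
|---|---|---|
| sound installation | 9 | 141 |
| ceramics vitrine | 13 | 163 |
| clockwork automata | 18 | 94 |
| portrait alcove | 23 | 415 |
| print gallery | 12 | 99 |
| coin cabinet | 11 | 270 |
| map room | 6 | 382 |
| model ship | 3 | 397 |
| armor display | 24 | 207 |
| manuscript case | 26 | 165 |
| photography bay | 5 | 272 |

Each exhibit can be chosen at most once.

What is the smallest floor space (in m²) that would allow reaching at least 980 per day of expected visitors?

Look for the lowest-floor combination reaching 980.
map room + model ship + photography bay reaches 1051 using 14 m².
Below 14 m² the best achievable stays under 980.

14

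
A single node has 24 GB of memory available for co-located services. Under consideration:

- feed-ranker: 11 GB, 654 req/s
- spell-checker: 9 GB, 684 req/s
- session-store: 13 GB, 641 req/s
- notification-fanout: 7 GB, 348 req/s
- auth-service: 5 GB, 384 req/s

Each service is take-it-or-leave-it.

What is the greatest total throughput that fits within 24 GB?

The ratio ordering already packs tightly: spell-checker + notification-fanout + auth-service, 21 GB, 1416.

1416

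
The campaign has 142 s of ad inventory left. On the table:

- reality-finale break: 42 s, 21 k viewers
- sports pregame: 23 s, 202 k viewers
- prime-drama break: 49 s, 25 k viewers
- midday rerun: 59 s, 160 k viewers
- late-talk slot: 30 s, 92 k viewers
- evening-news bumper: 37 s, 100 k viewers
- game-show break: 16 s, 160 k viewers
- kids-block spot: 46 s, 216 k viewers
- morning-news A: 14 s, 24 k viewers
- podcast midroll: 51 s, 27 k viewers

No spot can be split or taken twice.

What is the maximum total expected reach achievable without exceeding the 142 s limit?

A density-first pass picks sports pregame + late-talk slot + game-show break + kids-block spot + morning-news A — 694 at 129 s.
Replace late-talk slot with evening-news bumper: the trade gains 8 net, giving 702 at 136 s.
The spare 6 s is too small for any remaining spot, and no exchange beats 702.

702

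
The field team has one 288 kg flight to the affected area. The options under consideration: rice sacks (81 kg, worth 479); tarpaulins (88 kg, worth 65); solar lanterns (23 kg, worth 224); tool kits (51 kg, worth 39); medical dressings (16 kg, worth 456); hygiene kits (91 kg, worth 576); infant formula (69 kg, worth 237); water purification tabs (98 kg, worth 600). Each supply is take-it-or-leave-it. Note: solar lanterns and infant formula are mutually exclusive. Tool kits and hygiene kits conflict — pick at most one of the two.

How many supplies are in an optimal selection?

4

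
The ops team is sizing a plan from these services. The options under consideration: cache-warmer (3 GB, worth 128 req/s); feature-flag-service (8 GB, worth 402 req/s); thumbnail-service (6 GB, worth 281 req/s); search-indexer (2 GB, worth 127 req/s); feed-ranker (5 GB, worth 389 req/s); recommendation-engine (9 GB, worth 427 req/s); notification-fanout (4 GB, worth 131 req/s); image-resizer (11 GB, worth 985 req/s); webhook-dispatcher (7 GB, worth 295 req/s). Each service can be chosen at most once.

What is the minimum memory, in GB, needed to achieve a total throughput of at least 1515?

Look for the lowest-memory combination reaching 1515.
cache-warmer + search-indexer + feed-ranker + image-resizer: 1629 throughput at 21 GB.
Below 21 GB the best achievable stays under 1515.

21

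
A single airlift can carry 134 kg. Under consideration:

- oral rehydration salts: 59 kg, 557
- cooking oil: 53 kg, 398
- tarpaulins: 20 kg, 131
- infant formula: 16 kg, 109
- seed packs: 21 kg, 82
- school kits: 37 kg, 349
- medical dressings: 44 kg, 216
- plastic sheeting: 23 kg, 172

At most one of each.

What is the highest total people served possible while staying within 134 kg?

A density-first pass picks oral rehydration salts + school kits + plastic sheeting — 1078 at 119 kg.
The 23 kg tied up in plastic sheeting is better spent on tarpaulins + infant formula — total rises to 1146 (132 kg).

1146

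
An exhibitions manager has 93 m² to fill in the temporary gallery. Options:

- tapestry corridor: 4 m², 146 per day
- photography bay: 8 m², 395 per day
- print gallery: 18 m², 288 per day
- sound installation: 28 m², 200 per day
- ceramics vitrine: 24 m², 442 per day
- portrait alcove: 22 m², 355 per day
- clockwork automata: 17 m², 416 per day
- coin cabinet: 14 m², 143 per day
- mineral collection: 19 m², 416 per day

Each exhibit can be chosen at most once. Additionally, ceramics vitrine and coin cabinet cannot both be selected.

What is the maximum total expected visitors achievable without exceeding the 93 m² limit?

The ratio ordering already packs tightly: tapestry corridor + photography bay + print gallery + ceramics vitrine + clockwork automata + mineral collection, 90 m², 2103.
An exhaustive check of the 512 subsets confirms 2103.

2103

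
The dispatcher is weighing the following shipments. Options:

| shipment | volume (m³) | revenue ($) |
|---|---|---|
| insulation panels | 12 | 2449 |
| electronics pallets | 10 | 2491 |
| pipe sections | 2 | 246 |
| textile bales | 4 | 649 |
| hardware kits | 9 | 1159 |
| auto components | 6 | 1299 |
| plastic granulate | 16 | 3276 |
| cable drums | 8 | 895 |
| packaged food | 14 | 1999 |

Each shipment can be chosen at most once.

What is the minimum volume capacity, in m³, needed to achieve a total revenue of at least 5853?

Look for the lowest-volume combination reaching 5853.
Taking insulation panels + electronics pallets + auto components gives 6239 (≥ 5853) for 28 m³.
Below 28 m³ the best achievable stays under 5853.

28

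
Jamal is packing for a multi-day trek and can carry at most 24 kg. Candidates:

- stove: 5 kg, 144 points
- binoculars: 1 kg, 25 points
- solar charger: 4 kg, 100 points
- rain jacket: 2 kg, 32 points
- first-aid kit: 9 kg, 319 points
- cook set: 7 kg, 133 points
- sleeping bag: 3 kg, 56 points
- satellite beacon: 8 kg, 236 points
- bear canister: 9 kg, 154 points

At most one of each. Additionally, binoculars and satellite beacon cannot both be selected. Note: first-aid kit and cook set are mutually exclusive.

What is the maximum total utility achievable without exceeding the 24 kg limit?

Best packing: stove + rain jacket + first-aid kit + satellite beacon — 24 kg, 731 total.

731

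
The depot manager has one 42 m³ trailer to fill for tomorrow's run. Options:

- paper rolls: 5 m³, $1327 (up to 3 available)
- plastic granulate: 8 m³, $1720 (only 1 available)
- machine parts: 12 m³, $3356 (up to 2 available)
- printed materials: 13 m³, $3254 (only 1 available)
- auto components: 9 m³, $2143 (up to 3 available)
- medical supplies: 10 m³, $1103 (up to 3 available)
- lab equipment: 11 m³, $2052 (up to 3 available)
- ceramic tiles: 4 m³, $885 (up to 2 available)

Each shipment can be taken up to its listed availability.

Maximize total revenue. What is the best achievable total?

11293

Filling by ratio: 3×paper rolls + 2×machine parts for 10693, with 3 m³ left unused.
The 10 m³ tied up in 2×paper rolls is better spent on printed materials — total rises to 11293 (42 m³).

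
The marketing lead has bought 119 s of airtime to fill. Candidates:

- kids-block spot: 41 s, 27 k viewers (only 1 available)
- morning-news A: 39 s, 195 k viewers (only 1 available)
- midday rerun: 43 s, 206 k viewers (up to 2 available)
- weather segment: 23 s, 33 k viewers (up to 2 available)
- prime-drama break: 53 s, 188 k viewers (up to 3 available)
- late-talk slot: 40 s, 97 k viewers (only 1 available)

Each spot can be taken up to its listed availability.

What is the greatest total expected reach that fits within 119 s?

445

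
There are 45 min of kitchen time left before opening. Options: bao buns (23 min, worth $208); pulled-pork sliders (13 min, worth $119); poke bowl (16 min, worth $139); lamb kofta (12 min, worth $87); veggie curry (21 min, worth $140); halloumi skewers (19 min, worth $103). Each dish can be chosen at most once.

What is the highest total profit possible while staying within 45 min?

Density check — pulled-pork sliders 9.15, bao buns 9.04, poke bowl 8.69, lamb kofta 7.25 are the best per min.
Greedy by ratio would take bao buns + pulled-pork sliders: 36 min used, total 327.
Replace pulled-pork sliders with veggie curry: the trade gains 21 net, giving 348 at 44 min.
Next best is bao buns + poke bowl at 347 (39 min) — short by 1.

348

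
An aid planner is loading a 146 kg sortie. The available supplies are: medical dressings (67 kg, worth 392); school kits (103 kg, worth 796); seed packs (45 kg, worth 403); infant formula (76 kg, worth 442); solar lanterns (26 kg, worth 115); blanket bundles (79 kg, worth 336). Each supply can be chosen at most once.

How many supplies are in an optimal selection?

2

Best achievable people served is 911.
One optimal bundle: school kits + solar lanterns (129 kg).
All optima have 2 supplies.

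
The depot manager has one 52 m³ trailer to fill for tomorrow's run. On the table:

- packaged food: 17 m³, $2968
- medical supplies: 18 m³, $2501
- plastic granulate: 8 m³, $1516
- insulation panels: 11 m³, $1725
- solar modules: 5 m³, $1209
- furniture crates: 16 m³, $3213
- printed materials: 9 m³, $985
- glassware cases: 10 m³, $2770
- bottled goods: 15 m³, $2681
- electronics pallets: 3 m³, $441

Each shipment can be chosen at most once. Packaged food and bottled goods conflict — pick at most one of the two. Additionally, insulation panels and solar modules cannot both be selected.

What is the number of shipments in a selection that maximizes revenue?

Optimal total is 10621.
plastic granulate + furniture crates + glassware cases + bottled goods + electronics pallets hits 10621 at 52 m³.
Any selection reaching 10621 contains exactly 5 shipments.

5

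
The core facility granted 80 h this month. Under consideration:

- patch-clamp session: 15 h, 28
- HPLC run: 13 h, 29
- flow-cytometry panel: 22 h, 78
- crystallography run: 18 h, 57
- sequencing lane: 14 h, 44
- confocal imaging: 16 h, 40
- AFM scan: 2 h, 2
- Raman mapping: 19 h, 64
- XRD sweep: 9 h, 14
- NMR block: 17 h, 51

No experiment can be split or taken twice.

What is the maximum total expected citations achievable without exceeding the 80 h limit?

252

Ranking by ratio (expected citations/h): flow-cytometry panel 3.55, Raman mapping 3.37, crystallography run 3.17.
A density-first pass picks flow-cytometry panel + crystallography run + sequencing lane + AFM scan + Raman mapping — 245 at 75 h.
Replace sequencing lane with NMR block: the trade gains 7 net, giving 252 at 78 h.
Every other selection either busts 80 h or fails to beat 252.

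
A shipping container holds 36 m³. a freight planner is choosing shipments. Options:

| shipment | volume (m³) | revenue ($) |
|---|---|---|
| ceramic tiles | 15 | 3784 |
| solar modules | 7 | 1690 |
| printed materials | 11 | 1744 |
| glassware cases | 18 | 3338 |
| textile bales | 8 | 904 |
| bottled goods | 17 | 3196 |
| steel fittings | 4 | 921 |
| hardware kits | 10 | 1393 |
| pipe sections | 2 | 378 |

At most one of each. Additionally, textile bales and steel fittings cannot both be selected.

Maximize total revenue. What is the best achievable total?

7901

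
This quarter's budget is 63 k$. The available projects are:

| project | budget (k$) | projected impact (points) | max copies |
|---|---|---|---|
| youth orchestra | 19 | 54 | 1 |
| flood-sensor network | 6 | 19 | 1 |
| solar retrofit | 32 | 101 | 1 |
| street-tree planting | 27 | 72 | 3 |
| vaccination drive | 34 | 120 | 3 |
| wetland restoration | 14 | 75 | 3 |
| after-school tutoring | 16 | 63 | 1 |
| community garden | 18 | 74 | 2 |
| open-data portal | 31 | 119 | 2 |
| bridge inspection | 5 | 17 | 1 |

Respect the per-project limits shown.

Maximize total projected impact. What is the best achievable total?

Taking the top-ratio projects first gives 3×wetland restoration + community garden for 299 (60 k$).
Dropping community garden frees 18 k$; slotting in after-school tutoring + bridge inspection (21 k$) lifts the total to 305 at 63 k$.
That's the maximum — no swap from here does better than 305.

305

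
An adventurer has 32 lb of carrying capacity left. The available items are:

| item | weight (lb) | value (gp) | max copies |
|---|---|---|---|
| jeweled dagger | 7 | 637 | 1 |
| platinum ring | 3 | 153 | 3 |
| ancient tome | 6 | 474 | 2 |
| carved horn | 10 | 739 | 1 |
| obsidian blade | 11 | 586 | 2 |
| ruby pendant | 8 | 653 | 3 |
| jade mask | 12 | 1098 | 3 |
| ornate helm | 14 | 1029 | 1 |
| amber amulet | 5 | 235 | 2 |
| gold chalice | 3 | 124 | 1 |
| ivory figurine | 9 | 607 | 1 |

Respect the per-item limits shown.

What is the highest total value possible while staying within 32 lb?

2849

A density-first pass picks jeweled dagger + 2×jade mask — 2833 at 31 lb.
Dropping jeweled dagger frees 7 lb; slotting in ruby pendant (8 lb) lifts the total to 2849 at 32 lb.
Every other selection either busts 32 lb or exceeds an availability limit or fails to beat 2849.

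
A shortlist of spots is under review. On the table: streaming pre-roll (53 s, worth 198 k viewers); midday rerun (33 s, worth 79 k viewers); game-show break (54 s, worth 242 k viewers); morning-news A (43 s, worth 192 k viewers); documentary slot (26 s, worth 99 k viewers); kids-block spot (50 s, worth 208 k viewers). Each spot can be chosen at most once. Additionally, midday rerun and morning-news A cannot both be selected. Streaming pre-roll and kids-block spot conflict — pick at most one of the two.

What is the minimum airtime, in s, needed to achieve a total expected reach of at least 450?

104

Look for the lowest-airtime combination reaching 450.
game-show break + kids-block spot reaches 450 using 104 s.
Below 104 s the best achievable stays under 450.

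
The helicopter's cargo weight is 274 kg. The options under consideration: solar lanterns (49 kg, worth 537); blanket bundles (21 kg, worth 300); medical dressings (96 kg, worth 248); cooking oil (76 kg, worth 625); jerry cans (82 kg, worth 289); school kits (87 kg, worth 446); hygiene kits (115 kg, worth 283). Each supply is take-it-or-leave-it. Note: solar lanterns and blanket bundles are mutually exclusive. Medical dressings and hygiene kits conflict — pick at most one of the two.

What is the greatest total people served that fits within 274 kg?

1660

By people served per kg: blanket bundles 14.29, solar lanterns 10.96, cooking oil 8.22 lead.
Blanket bundles + cooking oil + jerry cans + school kits uses 266 of the 274 kg and totals 1660.
Next best is solar lanterns + cooking oil + school kits at 1608 (212 kg) — short by 52.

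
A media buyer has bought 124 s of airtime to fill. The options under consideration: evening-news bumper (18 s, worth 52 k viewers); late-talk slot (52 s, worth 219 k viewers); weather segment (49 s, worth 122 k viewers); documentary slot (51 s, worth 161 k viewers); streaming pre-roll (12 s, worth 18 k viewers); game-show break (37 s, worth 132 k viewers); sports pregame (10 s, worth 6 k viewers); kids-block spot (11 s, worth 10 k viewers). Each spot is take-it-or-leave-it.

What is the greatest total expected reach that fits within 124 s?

432

Density check — late-talk slot 4.21, game-show break 3.57, documentary slot 3.16 are the best per s.
Greedy by ratio would take evening-news bumper + late-talk slot + streaming pre-roll + game-show break: 119 s used, total 421.
Replace streaming pre-roll and game-show break with documentary slot: the trade gains 11 net, giving 432 at 121 s.
Runner-up evening-news bumper + late-talk slot + streaming pre-roll + game-show break tops out at 421.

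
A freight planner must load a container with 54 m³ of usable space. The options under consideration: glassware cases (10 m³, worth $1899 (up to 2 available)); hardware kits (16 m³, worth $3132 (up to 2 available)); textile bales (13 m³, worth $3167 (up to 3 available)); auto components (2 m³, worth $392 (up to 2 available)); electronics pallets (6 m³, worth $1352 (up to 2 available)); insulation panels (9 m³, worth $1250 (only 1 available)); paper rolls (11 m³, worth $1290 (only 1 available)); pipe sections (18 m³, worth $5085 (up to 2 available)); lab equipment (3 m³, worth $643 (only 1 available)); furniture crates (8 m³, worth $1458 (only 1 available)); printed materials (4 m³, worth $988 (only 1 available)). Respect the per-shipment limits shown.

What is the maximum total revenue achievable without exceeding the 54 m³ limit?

14372

The ratio heuristic lands on textile bales + 2×pipe sections + printed materials (14325) but leaves 1 m³ idle.
The 4 m³ tied up in printed materials is better spent on auto components + lab equipment — total rises to 14372 (54 m³).
Every other selection either busts 54 m³ or exceeds an availability limit or fails to beat 14372.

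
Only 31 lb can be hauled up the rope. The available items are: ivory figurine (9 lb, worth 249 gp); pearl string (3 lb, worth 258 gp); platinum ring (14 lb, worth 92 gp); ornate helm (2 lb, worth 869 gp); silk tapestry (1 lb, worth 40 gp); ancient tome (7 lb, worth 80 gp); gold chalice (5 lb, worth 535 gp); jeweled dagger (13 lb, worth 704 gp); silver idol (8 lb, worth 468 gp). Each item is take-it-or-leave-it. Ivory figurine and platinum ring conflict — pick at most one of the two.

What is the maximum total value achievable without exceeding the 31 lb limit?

2834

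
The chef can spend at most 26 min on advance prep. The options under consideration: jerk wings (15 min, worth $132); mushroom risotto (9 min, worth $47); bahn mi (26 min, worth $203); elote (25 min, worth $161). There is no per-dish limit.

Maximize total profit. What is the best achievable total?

By profit per min: jerk wings 8.80, bahn mi 7.81, elote 6.44 lead.
A density-first pass picks jerk wings + mushroom risotto — 179 at 24 min.
Replace jerk wings and mushroom risotto with bahn mi: the trade gains 24 net, giving 203 at 26 min.
Every other selection either busts 26 min or fails to beat 203.

203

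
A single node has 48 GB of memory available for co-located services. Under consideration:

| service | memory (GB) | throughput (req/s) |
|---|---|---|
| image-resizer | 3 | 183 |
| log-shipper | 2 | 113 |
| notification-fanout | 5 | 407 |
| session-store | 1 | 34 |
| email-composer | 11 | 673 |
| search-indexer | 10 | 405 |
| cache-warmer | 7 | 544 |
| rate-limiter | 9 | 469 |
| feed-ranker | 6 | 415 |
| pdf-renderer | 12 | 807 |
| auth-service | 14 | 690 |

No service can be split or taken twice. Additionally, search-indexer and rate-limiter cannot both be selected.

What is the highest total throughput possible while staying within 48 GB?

3176

Density check — notification-fanout 81.40, cache-warmer 77.71, feed-ranker 69.17, pdf-renderer 67.25 are the best per GB.
The ratio ordering already packs tightly: image-resizer + log-shipper + notification-fanout + session-store + email-composer + cache-warmer + feed-ranker + pdf-renderer, 47 GB, 3176.
No other feasible combination exceeds 3176.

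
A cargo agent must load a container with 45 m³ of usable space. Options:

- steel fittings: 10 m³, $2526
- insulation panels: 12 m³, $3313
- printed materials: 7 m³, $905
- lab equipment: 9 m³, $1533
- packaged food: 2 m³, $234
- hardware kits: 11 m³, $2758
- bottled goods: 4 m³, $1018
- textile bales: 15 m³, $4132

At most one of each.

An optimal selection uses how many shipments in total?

Optimal total is 11455.
For example insulation panels + packaged food + hardware kits + bottled goods + textile bales achieves it, using 44 m³.
Every optimal selection uses 5 shipments.

5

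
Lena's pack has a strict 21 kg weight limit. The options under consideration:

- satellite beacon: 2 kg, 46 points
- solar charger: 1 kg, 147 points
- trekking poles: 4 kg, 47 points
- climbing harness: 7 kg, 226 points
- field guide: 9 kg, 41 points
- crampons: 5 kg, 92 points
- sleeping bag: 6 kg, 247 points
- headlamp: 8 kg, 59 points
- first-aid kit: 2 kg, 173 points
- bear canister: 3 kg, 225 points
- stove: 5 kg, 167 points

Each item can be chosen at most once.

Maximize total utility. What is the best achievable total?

Ranking by ratio (utility/kg): solar charger 147.00, first-aid kit 86.50, bear canister 75.00.
The ratio heuristic lands on satellite beacon + solar charger + sleeping bag + first-aid kit + bear canister + stove (1005) but leaves 2 kg idle.
Dropping stove frees 5 kg; slotting in climbing harness (7 kg) lifts the total to 1064 at 21 kg.
Nothing else within 21 kg beats 1064.

1064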